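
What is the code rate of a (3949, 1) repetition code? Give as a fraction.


Rate = k/n = 1/3949

1/3949


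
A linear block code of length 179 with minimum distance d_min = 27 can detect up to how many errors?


Detection capability = d_min - 1 = 27 - 1 = 26

26 errors


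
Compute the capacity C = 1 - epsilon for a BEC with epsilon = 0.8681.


C = 1 - epsilon = 1 - 0.8681 = 0.1319

0.1319 bits


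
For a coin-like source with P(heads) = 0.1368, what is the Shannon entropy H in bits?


H = -p*log2(p) - (1-p)*log2(1-p). -0.1368*log2(0.1368) = 0.392597; -0.8632*log2(0.8632) = 0.183200. H = 0.392597 + 0.183200 = 0.5758

0.5758 bits


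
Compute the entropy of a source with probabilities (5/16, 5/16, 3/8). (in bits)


H = -sum(p_i * log2(p_i)). Terms: -(5/16)*log2(5/16) = 0.524397; -(5/16)*log2(5/16) = 0.524397; -(3/8)*log2(3/8) = 0.530639. H = 0.524397 + 0.524397 + 0.530639 = 1.5794

1.5794 bits


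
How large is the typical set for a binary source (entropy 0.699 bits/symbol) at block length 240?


log2|A_typical| = nH = 240 * 0.699 = 167.76, so |A_typical| ~ 2^167.76 = 3.168e+50

3.168e+50


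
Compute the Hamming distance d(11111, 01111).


Count differing positions: ^ . . . . = 1 differences

1


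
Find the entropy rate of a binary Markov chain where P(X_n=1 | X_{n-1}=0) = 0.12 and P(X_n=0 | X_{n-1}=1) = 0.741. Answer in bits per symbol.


Stationary distribution: pi_0 = p10/(p01+p10) = 0.8606, pi_1 = 0.1394. Entropy rate H' = pi_0*H(p01) + pi_1*H(p10) = 0.8606*0.5294 + 0.1394*0.8252 = 0.5706

0.5706 bits/symbol


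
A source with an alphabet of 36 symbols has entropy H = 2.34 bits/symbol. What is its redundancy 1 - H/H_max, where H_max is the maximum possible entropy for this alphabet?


H_max = log2(K) = log2(36) = 5.1699 bits/symbol. Redundancy = 1 - H/H_max = 1 - 2.34/5.1699 = 1 - 0.4526 = 0.5474

0.5474


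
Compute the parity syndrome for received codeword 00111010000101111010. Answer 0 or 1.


Syndrome = XOR of all bits = 0 XOR 0 XOR 1 XOR 1 XOR 1 XOR 0 XOR 1 XOR 0 XOR 0 XOR 0 XOR 0 XOR 1 XOR 0 XOR 1 XOR 1 XOR 1 XOR 1 XOR 0 XOR 1 XOR 0 = 0

0


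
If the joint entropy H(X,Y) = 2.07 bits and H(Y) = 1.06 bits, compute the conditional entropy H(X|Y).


H(X|Y) = H(X,Y) - H(Y) = 2.07 - 1.06 = 1.01

1.01 bits


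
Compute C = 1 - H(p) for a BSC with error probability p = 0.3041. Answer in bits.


H(p) = -p*log2(p) - (1-p)*log2(1-p) = -0.3041*log2(0.3041) - 0.6959*log2(0.6959) = 0.522256 + 0.363989 = 0.8862. C = 1 - H(p) = 1 - 0.8862 = 0.1138

0.1138 bits


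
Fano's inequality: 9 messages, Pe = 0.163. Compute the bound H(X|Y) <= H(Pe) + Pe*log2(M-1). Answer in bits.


H(Pe) = -Pe*log2(Pe) - (1-Pe)*log2(1-Pe) = -0.163*log2(0.163) - 0.837*log2(0.837) = 0.426580 + 0.214858 = 0.6414. Pe*log2(M-1) = 0.163*log2(8) = 0.489000. Bound = H(Pe) + Pe*log2(M-1) = 0.426580 + 0.214858 + 0.489000 = 1.1304

1.1304 bits


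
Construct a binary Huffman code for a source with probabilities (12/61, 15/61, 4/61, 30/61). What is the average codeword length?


Huffman construction (repeatedly merge the two least-probable nodes; each merge adds 1 bit to every symbol beneath it): 4/61 + 12/61 = 16/61; 15/61 + 16/61 = 31/61; 30/61 + 31/61 = 1. Resulting codeword lengths (in the order the probabilities were given): (3, 2, 3, 1). L_avg = sum(p_i * l_i) = 12/61*3 + 15/61*2 + 4/61*3 + 30/61*1 = 108/61 = 1.7705

1.7705 bits


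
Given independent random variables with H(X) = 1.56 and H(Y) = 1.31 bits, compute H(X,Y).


For independent variables, H(X,Y) = H(X) + H(Y) = 1.56 + 1.31 = 2.87

2.87 bits


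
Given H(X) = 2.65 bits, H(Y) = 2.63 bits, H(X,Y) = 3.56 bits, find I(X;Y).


I(X;Y) = H(X) + H(Y) - H(X,Y) = 2.65 + 2.63 - 3.56 = 1.72

1.72 bits


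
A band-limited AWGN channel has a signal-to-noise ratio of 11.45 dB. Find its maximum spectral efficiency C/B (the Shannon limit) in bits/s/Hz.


SNR_linear = 10^(11.45/10) = 13.9637; C/B = log2(1 + SNR_linear) = log2(1 + 13.9637) = 3.9034

3.9034 bits/s/Hz


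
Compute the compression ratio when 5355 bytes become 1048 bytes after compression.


Ratio = original / compressed = 5355 / 1048 = 5.1097

5.1097


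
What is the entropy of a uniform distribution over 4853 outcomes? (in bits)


H = log2(n) = log2(4853) = 12.2447

12.2447 bits


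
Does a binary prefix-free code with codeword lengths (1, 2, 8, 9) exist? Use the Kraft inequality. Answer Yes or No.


Kraft sum = sum(2^(-l_i)) = 0.7559, need <= 1. Result: satisfied (a binary prefix-free code with these lengths exists)

Yes


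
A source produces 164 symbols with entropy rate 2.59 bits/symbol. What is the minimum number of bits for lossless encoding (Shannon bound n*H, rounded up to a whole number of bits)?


Minimum bits >= n * H = 164 * 2.59 = 424.76, rounded up to a whole number of bits = 425

425 bits


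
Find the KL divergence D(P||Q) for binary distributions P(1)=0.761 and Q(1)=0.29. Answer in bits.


KL = p*log2(p/q) + (1-p)*log2((1-p)/(1-q)) = 0.761*log2(0.761/0.29) + 0.239*log2(0.239/0.71) = 0.6838

0.6838 bits


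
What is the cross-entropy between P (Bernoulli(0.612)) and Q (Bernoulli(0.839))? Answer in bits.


H(P,Q) = -p*log2(q) - (1-p)*log2(1-q). -0.612*log2(0.839) = 0.154993; -0.388*log2(0.161) = 1.022329. H(P,Q) = 0.154993 + 1.022329 = 1.1773

1.1773 bits


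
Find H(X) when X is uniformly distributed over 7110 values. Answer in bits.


H = log2(n) = log2(7110) = 12.7956

12.7956 bits


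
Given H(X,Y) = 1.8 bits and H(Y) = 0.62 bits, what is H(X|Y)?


H(X|Y) = H(X,Y) - H(Y) = 1.8 - 0.62 = 1.18

1.18 bits


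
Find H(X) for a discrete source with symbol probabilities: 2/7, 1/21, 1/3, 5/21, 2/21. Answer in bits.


H = -sum(p_i * log2(p_i)). Terms: -(2/7)*log2(2/7) = 0.516387; -(1/21)*log2(1/21) = 0.209158; -(1/3)*log2(1/3) = 0.528321; -(5/21)*log2(5/21) = 0.492950; -(2/21)*log2(2/21) = 0.323078. H = 0.516387 + 0.209158 + 0.528321 + 0.492950 + 0.323078 = 2.0699

2.0699 bits


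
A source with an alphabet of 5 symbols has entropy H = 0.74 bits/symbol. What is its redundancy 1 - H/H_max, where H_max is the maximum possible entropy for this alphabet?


H_max = log2(K) = log2(5) = 2.3219 bits/symbol. Redundancy = 1 - H/H_max = 1 - 0.74/2.3219 = 1 - 0.3187 = 0.6813

0.6813


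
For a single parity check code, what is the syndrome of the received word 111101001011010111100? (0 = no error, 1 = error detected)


Syndrome = XOR of all bits = 1 XOR 1 XOR 1 XOR 1 XOR 0 XOR 1 XOR 0 XOR 0 XOR 1 XOR 0 XOR 1 XOR 1 XOR 0 XOR 1 XOR 0 XOR 1 XOR 1 XOR 1 XOR 1 XOR 0 XOR 0 = 1

1


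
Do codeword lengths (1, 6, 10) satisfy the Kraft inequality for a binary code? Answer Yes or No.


Kraft sum = sum(2^(-l_i)) = 0.5166, need <= 1. Result: satisfied (a binary prefix-free code with these lengths exists)

Yes


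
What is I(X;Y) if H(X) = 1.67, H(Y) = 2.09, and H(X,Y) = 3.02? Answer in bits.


I(X;Y) = H(X) + H(Y) - H(X,Y) = 1.67 + 2.09 - 3.02 = 0.74

0.74 bits


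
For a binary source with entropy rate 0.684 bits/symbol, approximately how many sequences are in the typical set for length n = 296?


log2|A_typical| = nH = 296 * 0.684 = 202.464, so |A_typical| ~ 2^202.464 = 8.866e+60

8.866e+60


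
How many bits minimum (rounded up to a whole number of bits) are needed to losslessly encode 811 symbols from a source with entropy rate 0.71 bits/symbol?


Minimum bits >= n * H = 811 * 0.71 = 575.81, rounded up to a whole number of bits = 576

576 bits


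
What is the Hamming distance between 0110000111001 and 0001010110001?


Count differing positions: . ^ ^ ^ . ^ . . . ^ . . . = 5 differences

5


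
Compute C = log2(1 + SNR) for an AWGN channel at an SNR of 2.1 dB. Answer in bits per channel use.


SNR_linear = 10^(2.1/10) = 1.6218; C = log2(1 + SNR_linear) = log2(1 + 1.6218) = 1.3906

1.3906 bits/channel use


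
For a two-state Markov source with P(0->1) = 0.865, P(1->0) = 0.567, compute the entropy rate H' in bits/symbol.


Stationary distribution: pi_0 = p10/(p01+p10) = 0.3959, pi_1 = 0.6041. Entropy rate H' = pi_0*H(p01) + pi_1*H(p10) = 0.3959*0.571 + 0.6041*0.987 = 0.8223

0.8223 bits/symbol


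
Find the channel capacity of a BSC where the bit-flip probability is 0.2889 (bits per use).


H(p) = -p*log2(p) - (1-p)*log2(1-p) = -0.2889*log2(0.2889) - 0.7111*log2(0.7111) = 0.517523 + 0.349773 = 0.8673. C = 1 - H(p) = 1 - 0.8673 = 0.1327

0.1327 bits


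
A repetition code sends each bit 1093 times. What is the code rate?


Rate = k/n = 1/1093

1/1093


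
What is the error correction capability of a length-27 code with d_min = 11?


Correction capability = floor((d-1)/2) = floor((11-1)/2) = 5

5 errors


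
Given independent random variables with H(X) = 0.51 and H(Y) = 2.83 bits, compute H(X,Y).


For independent variables, H(X,Y) = H(X) + H(Y) = 0.51 + 2.83 = 3.34

3.34 bits


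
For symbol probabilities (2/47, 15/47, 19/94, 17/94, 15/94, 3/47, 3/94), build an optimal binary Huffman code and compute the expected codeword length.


Huffman construction (repeatedly merge the two least-probable nodes; each merge adds 1 bit to every symbol beneath it): 3/94 + 2/47 = 7/94; 3/47 + 7/94 = 13/94; 13/94 + 15/94 = 14/47; 17/94 + 19/94 = 18/47; 14/47 + 15/47 = 29/47; 18/47 + 29/47 = 1. Resulting codeword lengths (in the order the probabilities were given): (5, 2, 2, 2, 3, 4, 5). L_avg = sum(p_i * l_i) = 2/47*5 + 15/47*2 + 19/94*2 + 17/94*2 + 15/94*3 + 3/47*4 + 3/94*5 = 118/47 = 2.5106

2.5106 bits


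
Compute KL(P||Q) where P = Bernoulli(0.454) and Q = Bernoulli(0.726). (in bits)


KL = p*log2(p/q) + (1-p)*log2((1-p)/(1-q)) = 0.454*log2(0.454/0.726) + 0.546*log2(0.546/0.274) = 0.2356

0.2356 bits


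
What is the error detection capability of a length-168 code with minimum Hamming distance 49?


Detection capability = d_min - 1 = 49 - 1 = 48

48 errors


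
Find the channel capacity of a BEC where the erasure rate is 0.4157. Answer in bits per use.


C = 1 - epsilon = 1 - 0.4157 = 0.5843

0.5843 bits


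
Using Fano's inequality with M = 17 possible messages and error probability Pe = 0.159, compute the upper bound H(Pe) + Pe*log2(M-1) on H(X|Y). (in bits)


H(Pe) = -Pe*log2(Pe) - (1-Pe)*log2(1-Pe) = -0.159*log2(0.159) - 0.841*log2(0.841) = 0.421811 + 0.210101 = 0.6319. Pe*log2(M-1) = 0.159*log2(16) = 0.636000. Bound = H(Pe) + Pe*log2(M-1) = 0.421811 + 0.210101 + 0.636000 = 1.2679

1.2679 bits


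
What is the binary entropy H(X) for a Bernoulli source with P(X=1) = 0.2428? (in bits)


H = -p*log2(p) - (1-p)*log2(1-p). -0.2428*log2(0.2428) = 0.495836; -0.7572*log2(0.7572) = 0.303829. H = 0.495836 + 0.303829 = 0.7997

0.7997 bits


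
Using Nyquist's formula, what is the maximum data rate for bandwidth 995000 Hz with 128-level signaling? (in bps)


Rate = 2 * B * log2(M) = 2 * 995000 * 7.0 = 13930000.0

13930000.0 bps


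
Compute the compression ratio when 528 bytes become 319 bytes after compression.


Ratio = original / compressed = 528 / 319 = 1.6552

1.6552


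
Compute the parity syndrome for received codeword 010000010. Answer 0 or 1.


Syndrome = XOR of all bits = 0 XOR 1 XOR 0 XOR 0 XOR 0 XOR 0 XOR 0 XOR 1 XOR 0 = 0

0


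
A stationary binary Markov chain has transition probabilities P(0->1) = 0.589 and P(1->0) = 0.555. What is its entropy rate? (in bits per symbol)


Stationary distribution: pi_0 = p10/(p01+p10) = 0.4851, pi_1 = 0.5149. Entropy rate H' = pi_0*H(p01) + pi_1*H(p10) = 0.4851*0.977 + 0.5149*0.9913 = 0.9843

0.9843 bits/symbol


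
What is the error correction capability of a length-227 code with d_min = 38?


Correction capability = floor((d-1)/2) = floor((38-1)/2) = 18

18 errors


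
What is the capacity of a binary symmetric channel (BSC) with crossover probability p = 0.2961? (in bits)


H(p) = -p*log2(p) - (1-p)*log2(1-p) = -0.2961*log2(0.2961) - 0.7039*log2(0.7039) = 0.519905 + 0.356566 = 0.8765. C = 1 - H(p) = 1 - 0.8765 = 0.1235

0.1235 bits


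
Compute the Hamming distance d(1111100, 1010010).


Count differing positions: . ^ . ^ ^ ^ . = 4 differences

4


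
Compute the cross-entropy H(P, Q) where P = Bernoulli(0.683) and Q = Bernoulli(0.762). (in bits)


H(P,Q) = -p*log2(q) - (1-p)*log2(1-q). -0.683*log2(0.762) = 0.267830; -0.317*log2(0.238) = 0.656496. H(P,Q) = 0.267830 + 0.656496 = 0.9243

0.9243 bits


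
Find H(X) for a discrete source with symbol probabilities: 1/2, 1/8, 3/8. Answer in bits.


H = -sum(p_i * log2(p_i)). Terms: -(1/2)*log2(1/2) = 0.500000; -(1/8)*log2(1/8) = 0.375000; -(3/8)*log2(3/8) = 0.530639. H = 0.500000 + 0.375000 + 0.530639 = 1.4056

1.4056 bits


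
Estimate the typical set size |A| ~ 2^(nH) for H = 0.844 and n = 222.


log2|A_typical| = nH = 222 * 0.844 = 187.368, so |A_typical| ~ 2^187.368 = 2.532e+56

2.532e+56


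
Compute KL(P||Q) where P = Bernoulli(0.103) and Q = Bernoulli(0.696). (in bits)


KL = p*log2(p/q) + (1-p)*log2((1-p)/(1-q)) = 0.103*log2(0.103/0.696) + 0.897*log2(0.897/0.304) = 1.1163

1.1163 bits


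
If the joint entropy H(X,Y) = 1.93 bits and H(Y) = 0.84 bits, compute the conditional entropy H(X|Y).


H(X|Y) = H(X,Y) - H(Y) = 1.93 - 0.84 = 1.09

1.09 bits


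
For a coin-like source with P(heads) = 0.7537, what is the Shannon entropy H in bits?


H = -p*log2(p) - (1-p)*log2(1-p). -0.7537*log2(0.7537) = 0.307463; -0.2463*log2(0.2463) = 0.497898. H = 0.307463 + 0.497898 = 0.8054

0.8054 bits


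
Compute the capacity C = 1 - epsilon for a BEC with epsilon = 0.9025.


C = 1 - epsilon = 1 - 0.9025 = 0.0975

0.0975 bits


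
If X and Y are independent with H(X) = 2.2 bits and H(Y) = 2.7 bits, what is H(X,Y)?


For independent variables, H(X,Y) = H(X) + H(Y) = 2.2 + 2.7 = 4.9

4.9 bits


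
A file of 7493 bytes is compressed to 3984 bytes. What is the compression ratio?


Ratio = original / compressed = 7493 / 3984 = 1.8808

1.8808


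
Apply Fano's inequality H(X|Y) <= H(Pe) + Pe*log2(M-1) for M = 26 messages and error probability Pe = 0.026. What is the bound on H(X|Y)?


H(Pe) = -Pe*log2(Pe) - (1-Pe)*log2(1-Pe) = -0.026*log2(0.026) - 0.974*log2(0.974) = 0.136899 + 0.037018 = 0.1739. Pe*log2(M-1) = 0.026*log2(25) = 0.120740. Bound = H(Pe) + Pe*log2(M-1) = 0.136899 + 0.037018 + 0.120740 = 0.2947

0.2947 bits


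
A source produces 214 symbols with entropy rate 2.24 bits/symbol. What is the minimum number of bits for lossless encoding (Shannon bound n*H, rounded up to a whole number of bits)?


Minimum bits >= n * H = 214 * 2.24 = 479.36, rounded up to a whole number of bits = 480

480 bits


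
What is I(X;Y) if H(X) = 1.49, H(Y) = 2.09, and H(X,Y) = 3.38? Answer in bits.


I(X;Y) = H(X) + H(Y) - H(X,Y) = 1.49 + 2.09 - 3.38 = 0.2

0.2 bits


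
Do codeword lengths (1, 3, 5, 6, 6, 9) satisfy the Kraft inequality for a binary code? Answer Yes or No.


Kraft sum = sum(2^(-l_i)) = 0.6895, need <= 1. Result: satisfied (a binary prefix-free code with these lengths exists)

Yes


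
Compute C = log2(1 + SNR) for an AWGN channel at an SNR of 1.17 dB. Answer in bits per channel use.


SNR_linear = 10^(1.17/10) = 1.3092; C = log2(1 + SNR_linear) = log2(1 + 1.3092) = 1.2074

1.2074 bits/channel use


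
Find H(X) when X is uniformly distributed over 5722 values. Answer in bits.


H = log2(n) = log2(5722) = 12.4823

12.4823 bits


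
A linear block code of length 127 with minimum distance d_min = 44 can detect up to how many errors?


Detection capability = d_min - 1 = 44 - 1 = 43

43 errors


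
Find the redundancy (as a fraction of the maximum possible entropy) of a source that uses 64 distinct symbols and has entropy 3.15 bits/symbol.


H_max = log2(K) = log2(64) = 6.0 bits/symbol. Redundancy = 1 - H/H_max = 1 - 3.15/6.0 = 1 - 0.525 = 0.475

0.475


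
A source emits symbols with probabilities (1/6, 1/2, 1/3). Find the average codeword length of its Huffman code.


Huffman construction (repeatedly merge the two least-probable nodes; each merge adds 1 bit to every symbol beneath it): 1/6 + 1/3 = 1/2; 1/2 + 1/2 = 1. Resulting codeword lengths (in the order the probabilities were given): (2, 1, 2). L_avg = sum(p_i * l_i) = 1/6*2 + 1/2*1 + 1/3*2 = 3/2 = 1.5

1.5 bits


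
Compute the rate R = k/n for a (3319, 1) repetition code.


Rate = k/n = 1/3319

1/3319


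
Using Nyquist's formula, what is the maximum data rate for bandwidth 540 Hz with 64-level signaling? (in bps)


Rate = 2 * B * log2(M) = 2 * 540 * 6.0 = 6480.0

6480.0 bps


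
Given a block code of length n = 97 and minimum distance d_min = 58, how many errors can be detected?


Detection capability = d_min - 1 = 58 - 1 = 57

57 errors


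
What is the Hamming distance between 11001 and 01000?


Count differing positions: ^ . . . ^ = 2 differences

2


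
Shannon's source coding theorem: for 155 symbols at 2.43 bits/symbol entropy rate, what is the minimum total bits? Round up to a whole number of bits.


Minimum bits >= n * H = 155 * 2.43 = 376.65, rounded up to a whole number of bits = 377

377 bits


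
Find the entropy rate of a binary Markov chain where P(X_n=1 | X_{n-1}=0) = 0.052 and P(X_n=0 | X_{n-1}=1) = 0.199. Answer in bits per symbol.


Stationary distribution: pi_0 = p10/(p01+p10) = 0.7928, pi_1 = 0.2072. Entropy rate H' = pi_0*H(p01) + pi_1*H(p10) = 0.7928*0.2948 + 0.2072*0.7199 = 0.3829

0.3829 bits/symbol


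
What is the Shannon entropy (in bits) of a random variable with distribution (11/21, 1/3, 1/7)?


H = -sum(p_i * log2(p_i)). Terms: -(11/21)*log2(11/21) = 0.488654; -(1/3)*log2(1/3) = 0.528321; -(1/7)*log2(1/7) = 0.401051. H = 0.488654 + 0.528321 + 0.401051 = 1.418

1.418 bits


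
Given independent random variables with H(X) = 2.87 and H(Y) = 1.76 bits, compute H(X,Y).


For independent variables, H(X,Y) = H(X) + H(Y) = 2.87 + 1.76 = 4.63

4.63 bits


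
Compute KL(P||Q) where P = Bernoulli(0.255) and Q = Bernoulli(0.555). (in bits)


KL = p*log2(p/q) + (1-p)*log2((1-p)/(1-q)) = 0.255*log2(0.255/0.555) + 0.745*log2(0.745/0.445) = 0.2678

0.2678 bits


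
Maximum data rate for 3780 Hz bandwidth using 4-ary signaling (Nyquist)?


Rate = 2 * B * log2(M) = 2 * 3780 * 2.0 = 15120.0

15120.0 bps


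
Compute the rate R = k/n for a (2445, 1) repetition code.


Rate = k/n = 1/2445

1/2445


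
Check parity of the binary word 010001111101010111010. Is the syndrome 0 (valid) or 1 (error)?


Syndrome = XOR of all bits = 0 XOR 1 XOR 0 XOR 0 XOR 0 XOR 1 XOR 1 XOR 1 XOR 1 XOR 1 XOR 0 XOR 1 XOR 0 XOR 1 XOR 0 XOR 1 XOR 1 XOR 1 XOR 0 XOR 1 XOR 0 = 0

0


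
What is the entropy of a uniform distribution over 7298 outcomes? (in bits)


H = log2(n) = log2(7298) = 12.8333

12.8333 bits


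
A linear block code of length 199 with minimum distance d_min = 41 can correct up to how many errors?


Correction capability = floor((d-1)/2) = floor((41-1)/2) = 20

20 errors


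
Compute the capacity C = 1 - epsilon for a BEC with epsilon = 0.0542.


C = 1 - epsilon = 1 - 0.0542 = 0.9458

0.9458 bits


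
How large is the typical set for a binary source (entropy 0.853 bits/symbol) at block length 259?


log2|A_typical| = nH = 259 * 0.853 = 220.927, so |A_typical| ~ 2^220.927 = 3.204e+66

3.204e+66


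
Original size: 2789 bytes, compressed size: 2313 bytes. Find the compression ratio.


Ratio = original / compressed = 2789 / 2313 = 1.2058

1.2058


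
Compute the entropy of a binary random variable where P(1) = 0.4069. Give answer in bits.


H = -p*log2(p) - (1-p)*log2(1-p). -0.4069*log2(0.4069) = 0.527853; -0.5931*log2(0.5931) = 0.446991. H = 0.527853 + 0.446991 = 0.9748

0.9748 bits


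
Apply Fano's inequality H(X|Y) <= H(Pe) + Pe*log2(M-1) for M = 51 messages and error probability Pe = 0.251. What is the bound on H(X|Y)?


H(Pe) = -Pe*log2(Pe) - (1-Pe)*log2(1-Pe) = -0.251*log2(0.251) - 0.749*log2(0.749) = 0.500554 + 0.312305 = 0.8129. Pe*log2(M-1) = 0.251*log2(50) = 1.416608. Bound = H(Pe) + Pe*log2(M-1) = 0.500554 + 0.312305 + 1.416608 = 2.2295

2.2295 bits


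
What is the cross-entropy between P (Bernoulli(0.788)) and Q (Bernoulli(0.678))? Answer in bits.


H(P,Q) = -p*log2(q) - (1-p)*log2(1-q). -0.788*log2(0.678) = 0.441787; -0.212*log2(0.322) = 0.346592. H(P,Q) = 0.441787 + 0.346592 = 0.7884

0.7884 bits


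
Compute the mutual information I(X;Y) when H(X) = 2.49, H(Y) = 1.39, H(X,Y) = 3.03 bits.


I(X;Y) = H(X) + H(Y) - H(X,Y) = 2.49 + 1.39 - 3.03 = 0.85

0.85 bits


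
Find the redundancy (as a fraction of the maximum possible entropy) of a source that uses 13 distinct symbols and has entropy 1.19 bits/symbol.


H_max = log2(K) = log2(13) = 3.7004 bits/symbol. Redundancy = 1 - H/H_max = 1 - 1.19/3.7004 = 1 - 0.3216 = 0.6784

0.6784


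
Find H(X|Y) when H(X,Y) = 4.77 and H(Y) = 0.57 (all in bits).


H(X|Y) = H(X,Y) - H(Y) = 4.77 - 0.57 = 4.2

4.2 bits


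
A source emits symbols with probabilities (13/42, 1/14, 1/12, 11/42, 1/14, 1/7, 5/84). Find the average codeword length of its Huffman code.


Huffman construction (repeatedly merge the two least-probable nodes; each merge adds 1 bit to every symbol beneath it): 5/84 + 1/14 = 11/84; 1/14 + 1/12 = 13/84; 11/84 + 1/7 = 23/84; 13/84 + 11/42 = 5/12; 23/84 + 13/42 = 7/12; 5/12 + 7/12 = 1. Resulting codeword lengths (in the order the probabilities were given): (2, 4, 3, 2, 3, 3, 4). L_avg = sum(p_i * l_i) = 13/42*2 + 1/14*4 + 1/12*3 + 11/42*2 + 1/14*3 + 1/7*3 + 5/84*4 = 215/84 = 2.5595

2.5595 bits


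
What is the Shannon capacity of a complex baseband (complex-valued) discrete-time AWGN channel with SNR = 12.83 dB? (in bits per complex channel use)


SNR_linear = 10^(12.83/10) = 19.1867; C = log2(1 + SNR_linear) = log2(1 + 19.1867) = 4.3353

4.3353 bits/channel use


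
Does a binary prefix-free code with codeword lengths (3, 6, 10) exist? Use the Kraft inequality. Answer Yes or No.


Kraft sum = sum(2^(-l_i)) = 0.1416, need <= 1. Result: satisfied (a binary prefix-free code with these lengths exists)

Yes


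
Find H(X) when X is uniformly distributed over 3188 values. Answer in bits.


H = log2(n) = log2(3188) = 11.6384

11.6384 bits


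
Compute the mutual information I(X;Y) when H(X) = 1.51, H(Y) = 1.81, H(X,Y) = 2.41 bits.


I(X;Y) = H(X) + H(Y) - H(X,Y) = 1.51 + 1.81 - 2.41 = 0.91

0.91 bits


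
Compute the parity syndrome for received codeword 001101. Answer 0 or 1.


Syndrome = XOR of all bits = 0 XOR 0 XOR 1 XOR 1 XOR 0 XOR 1 = 1

1


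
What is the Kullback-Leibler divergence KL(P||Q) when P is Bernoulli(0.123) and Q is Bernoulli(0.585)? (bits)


KL = p*log2(p/q) + (1-p)*log2((1-p)/(1-q)) = 0.123*log2(0.123/0.585) + 0.877*log2(0.877/0.415) = 0.67

0.67 bits


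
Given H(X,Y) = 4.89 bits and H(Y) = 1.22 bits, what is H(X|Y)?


H(X|Y) = H(X,Y) - H(Y) = 4.89 - 1.22 = 3.67

3.67 bits


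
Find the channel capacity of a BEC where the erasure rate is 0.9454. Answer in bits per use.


C = 1 - epsilon = 1 - 0.9454 = 0.0546

0.0546 bits


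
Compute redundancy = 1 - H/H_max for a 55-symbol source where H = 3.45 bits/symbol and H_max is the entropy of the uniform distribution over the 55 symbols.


H_max = log2(K) = log2(55) = 5.7814 bits/symbol. Redundancy = 1 - H/H_max = 1 - 3.45/5.7814 = 1 - 0.5967 = 0.4033

0.4033


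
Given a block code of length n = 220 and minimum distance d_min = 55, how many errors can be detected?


Detection capability = d_min - 1 = 55 - 1 = 54

54 errors


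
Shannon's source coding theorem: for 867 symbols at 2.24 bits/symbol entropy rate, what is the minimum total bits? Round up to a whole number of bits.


Minimum bits >= n * H = 867 * 2.24 = 1942.08, rounded up to a whole number of bits = 1943

1943 bits


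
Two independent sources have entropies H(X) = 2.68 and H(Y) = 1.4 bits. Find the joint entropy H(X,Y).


For independent variables, H(X,Y) = H(X) + H(Y) = 2.68 + 1.4 = 4.08

4.08 bits


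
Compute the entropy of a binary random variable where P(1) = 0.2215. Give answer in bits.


H = -p*log2(p) - (1-p)*log2(1-p). -0.2215*log2(0.2215) = 0.481679; -0.7785*log2(0.7785) = 0.281218. H = 0.481679 + 0.281218 = 0.7629

0.7629 bits


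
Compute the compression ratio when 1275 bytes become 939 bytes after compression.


Ratio = original / compressed = 1275 / 939 = 1.3578

1.3578


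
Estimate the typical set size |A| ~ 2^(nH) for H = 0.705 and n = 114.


log2|A_typical| = nH = 114 * 0.705 = 80.37, so |A_typical| ~ 2^80.37 = 1.562e+24

1.562e+24


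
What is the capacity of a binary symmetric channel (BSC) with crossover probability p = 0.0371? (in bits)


H(p) = -p*log2(p) - (1-p)*log2(1-p) = -0.0371*log2(0.0371) - 0.9629*log2(0.9629) = 0.176315 + 0.052519 = 0.2288. C = 1 - H(p) = 1 - 0.2288 = 0.7712

0.7712 bits


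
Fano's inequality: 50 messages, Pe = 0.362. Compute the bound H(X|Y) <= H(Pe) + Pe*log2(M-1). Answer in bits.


H(Pe) = -Pe*log2(Pe) - (1-Pe)*log2(1-Pe) = -0.362*log2(0.362) - 0.638*log2(0.638) = 0.530670 + 0.413661 = 0.9443. Pe*log2(M-1) = 0.362*log2(49) = 2.032525. Bound = H(Pe) + Pe*log2(M-1) = 0.530670 + 0.413661 + 2.032525 = 2.9769

2.9769 bits


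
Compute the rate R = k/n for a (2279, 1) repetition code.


Rate = k/n = 1/2279

1/2279


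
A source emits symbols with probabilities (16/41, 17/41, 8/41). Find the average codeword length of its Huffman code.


Huffman construction (repeatedly merge the two least-probable nodes; each merge adds 1 bit to every symbol beneath it): 8/41 + 16/41 = 24/41; 17/41 + 24/41 = 1. Resulting codeword lengths (in the order the probabilities were given): (2, 1, 2). L_avg = sum(p_i * l_i) = 16/41*2 + 17/41*1 + 8/41*2 = 65/41 = 1.5854

1.5854 bits


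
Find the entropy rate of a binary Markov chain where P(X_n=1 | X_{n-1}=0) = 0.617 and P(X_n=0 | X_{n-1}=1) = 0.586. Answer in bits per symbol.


Stationary distribution: pi_0 = p10/(p01+p10) = 0.4871, pi_1 = 0.5129. Entropy rate H' = pi_0*H(p01) + pi_1*H(p10) = 0.4871*0.9601 + 0.5129*0.9786 = 0.9696

0.9696 bits/symbol


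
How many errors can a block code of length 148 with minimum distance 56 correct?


Correction capability = floor((d-1)/2) = floor((56-1)/2) = 27

27 errors


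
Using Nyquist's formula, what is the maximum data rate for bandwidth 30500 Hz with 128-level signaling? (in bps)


Rate = 2 * B * log2(M) = 2 * 30500 * 7.0 = 427000.0

427000.0 bps


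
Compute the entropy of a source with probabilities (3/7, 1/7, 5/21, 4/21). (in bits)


H = -sum(p_i * log2(p_i)). Terms: -(3/7)*log2(3/7) = 0.523882; -(1/7)*log2(1/7) = 0.401051; -(5/21)*log2(5/21) = 0.492950; -(4/21)*log2(4/21) = 0.455680. H = 0.523882 + 0.401051 + 0.492950 + 0.455680 = 1.8736

1.8736 bits


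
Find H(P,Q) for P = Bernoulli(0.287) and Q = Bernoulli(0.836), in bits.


H(P,Q) = -p*log2(q) - (1-p)*log2(1-q). -0.287*log2(0.836) = 0.074168; -0.713*log2(0.164) = 1.859670. H(P,Q) = 0.074168 + 1.859670 = 1.9338

1.9338 bits


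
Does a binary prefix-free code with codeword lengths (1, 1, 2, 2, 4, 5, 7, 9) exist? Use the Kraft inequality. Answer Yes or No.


Kraft sum = sum(2^(-l_i)) = 1.6035, need <= 1. Result: violated (a binary prefix-free code with these lengths cannot exist)

No


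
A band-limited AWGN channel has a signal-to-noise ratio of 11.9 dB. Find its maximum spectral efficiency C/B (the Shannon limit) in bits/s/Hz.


SNR_linear = 10^(11.9/10) = 15.4882; C/B = log2(1 + SNR_linear) = log2(1 + 15.4882) = 4.0434

4.0434 bits/s/Hz


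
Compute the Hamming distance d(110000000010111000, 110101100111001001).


Count differing positions: . . . ^ . ^ ^ . . ^ . ^ ^ ^ . . . ^ = 8 differences

8


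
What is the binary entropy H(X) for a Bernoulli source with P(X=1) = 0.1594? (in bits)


H = -p*log2(p) - (1-p)*log2(1-p). -0.1594*log2(0.1594) = 0.422295; -0.8406*log2(0.8406) = 0.210578. H = 0.422295 + 0.210578 = 0.6329

0.6329 bits


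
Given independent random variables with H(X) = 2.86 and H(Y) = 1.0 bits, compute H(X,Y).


For independent variables, H(X,Y) = H(X) + H(Y) = 2.86 + 1.0 = 3.86

3.86 bits


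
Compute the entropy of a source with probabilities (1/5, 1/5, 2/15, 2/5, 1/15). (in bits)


H = -sum(p_i * log2(p_i)). Terms: -(1/5)*log2(1/5) = 0.464386; -(1/5)*log2(1/5) = 0.464386; -(2/15)*log2(2/15) = 0.387585; -(2/5)*log2(2/5) = 0.528771; -(1/15)*log2(1/15) = 0.260459. H = 0.464386 + 0.464386 + 0.387585 + 0.528771 + 0.260459 = 2.1056

2.1056 bits


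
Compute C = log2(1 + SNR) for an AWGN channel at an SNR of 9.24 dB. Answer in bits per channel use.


SNR_linear = 10^(9.24/10) = 8.3946; C = log2(1 + SNR_linear) = log2(1 + 8.3946) = 3.2318

3.2318 bits/channel use


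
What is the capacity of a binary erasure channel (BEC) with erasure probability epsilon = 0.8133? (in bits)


C = 1 - epsilon = 1 - 0.8133 = 0.1867

0.1867 bits


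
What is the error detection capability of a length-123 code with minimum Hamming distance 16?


Detection capability = d_min - 1 = 16 - 1 = 15

15 errors


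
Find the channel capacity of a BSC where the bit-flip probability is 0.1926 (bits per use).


H(p) = -p*log2(p) - (1-p)*log2(1-p) = -0.1926*log2(0.1926) - 0.8074*log2(0.8074) = 0.457679 + 0.249200 = 0.7069. C = 1 - H(p) = 1 - 0.7069 = 0.2931

0.2931 bits


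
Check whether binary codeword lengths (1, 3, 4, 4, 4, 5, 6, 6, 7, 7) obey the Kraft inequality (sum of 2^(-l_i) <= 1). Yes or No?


Kraft sum = sum(2^(-l_i)) = 0.8906, need <= 1. Result: satisfied (a binary prefix-free code with these lengths exists)

Yes


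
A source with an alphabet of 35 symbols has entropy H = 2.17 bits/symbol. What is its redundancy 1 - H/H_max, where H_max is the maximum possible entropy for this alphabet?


H_max = log2(K) = log2(35) = 5.1293 bits/symbol. Redundancy = 1 - H/H_max = 1 - 2.17/5.1293 = 1 - 0.4231 = 0.5769

0.5769


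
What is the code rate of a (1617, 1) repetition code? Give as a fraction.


Rate = k/n = 1/1617

1/1617


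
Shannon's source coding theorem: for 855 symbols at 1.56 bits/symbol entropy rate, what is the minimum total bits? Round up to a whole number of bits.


Minimum bits >= n * H = 855 * 1.56 = 1333.8, rounded up to a whole number of bits = 1334

1334 bits


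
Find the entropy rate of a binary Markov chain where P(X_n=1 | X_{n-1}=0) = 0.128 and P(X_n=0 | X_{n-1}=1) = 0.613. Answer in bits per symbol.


Stationary distribution: pi_0 = p10/(p01+p10) = 0.8273, pi_1 = 0.1727. Entropy rate H' = pi_0*H(p01) + pi_1*H(p10) = 0.8273*0.5519 + 0.1727*0.9628 = 0.6229

0.6229 bits/symbol


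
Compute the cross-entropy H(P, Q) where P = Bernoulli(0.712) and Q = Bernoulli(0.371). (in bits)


H(P,Q) = -p*log2(q) - (1-p)*log2(1-q). -0.712*log2(0.371) = 1.018522; -0.288*log2(0.629) = 0.192634. H(P,Q) = 1.018522 + 0.192634 = 1.2112

1.2112 bits


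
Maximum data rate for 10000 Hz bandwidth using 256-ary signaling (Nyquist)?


Rate = 2 * B * log2(M) = 2 * 10000 * 8.0 = 160000.0

160000.0 bps


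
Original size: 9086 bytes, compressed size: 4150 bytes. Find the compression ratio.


Ratio = original / compressed = 9086 / 4150 = 2.1894

2.1894


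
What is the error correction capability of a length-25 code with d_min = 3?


Correction capability = floor((d-1)/2) = floor((3-1)/2) = 1

1 errors


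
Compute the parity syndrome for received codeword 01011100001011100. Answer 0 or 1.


Syndrome = XOR of all bits = 0 XOR 1 XOR 0 XOR 1 XOR 1 XOR 1 XOR 0 XOR 0 XOR 0 XOR 0 XOR 1 XOR 0 XOR 1 XOR 1 XOR 1 XOR 0 XOR 0 = 0

0


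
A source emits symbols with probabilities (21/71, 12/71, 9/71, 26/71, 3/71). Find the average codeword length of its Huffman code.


Huffman construction (repeatedly merge the two least-probable nodes; each merge adds 1 bit to every symbol beneath it): 3/71 + 9/71 = 12/71; 12/71 + 12/71 = 24/71; 21/71 + 24/71 = 45/71; 26/71 + 45/71 = 1. Resulting codeword lengths (in the order the probabilities were given): (2, 3, 4, 1, 4). L_avg = sum(p_i * l_i) = 21/71*2 + 12/71*3 + 9/71*4 + 26/71*1 + 3/71*4 = 152/71 = 2.1408

2.1408 bits


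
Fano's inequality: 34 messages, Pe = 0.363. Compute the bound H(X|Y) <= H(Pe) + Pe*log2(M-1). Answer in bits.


H(Pe) = -Pe*log2(Pe) - (1-Pe)*log2(1-Pe) = -0.363*log2(0.363) - 0.637*log2(0.637) = 0.530691 + 0.414454 = 0.9451. Pe*log2(M-1) = 0.363*log2(33) = 1.831115. Bound = H(Pe) + Pe*log2(M-1) = 0.530691 + 0.414454 + 1.831115 = 2.7763

2.7763 bits


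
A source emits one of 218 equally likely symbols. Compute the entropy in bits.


H = log2(n) = log2(218) = 7.7682

7.7682 bits


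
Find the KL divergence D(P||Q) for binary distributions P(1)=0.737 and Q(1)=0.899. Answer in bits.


KL = p*log2(p/q) + (1-p)*log2((1-p)/(1-q)) = 0.737*log2(0.737/0.899) + 0.263*log2(0.263/0.101) = 0.1519

0.1519 bits


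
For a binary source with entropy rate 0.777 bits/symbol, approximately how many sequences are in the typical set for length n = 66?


log2|A_typical| = nH = 66 * 0.777 = 51.282, so |A_typical| ~ 2^51.282 = 2.738e+15

2.738e+15


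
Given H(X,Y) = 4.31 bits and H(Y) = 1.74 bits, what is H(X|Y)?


H(X|Y) = H(X,Y) - H(Y) = 4.31 - 1.74 = 2.57

2.57 bits


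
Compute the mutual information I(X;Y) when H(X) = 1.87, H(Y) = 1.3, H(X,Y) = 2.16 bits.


I(X;Y) = H(X) + H(Y) - H(X,Y) = 1.87 + 1.3 - 2.16 = 1.01

1.01 bits


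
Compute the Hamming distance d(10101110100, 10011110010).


Count differing positions: . . ^ ^ . . . . ^ ^ . = 4 differences

4


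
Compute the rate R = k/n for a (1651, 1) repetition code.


Rate = k/n = 1/1651

1/1651


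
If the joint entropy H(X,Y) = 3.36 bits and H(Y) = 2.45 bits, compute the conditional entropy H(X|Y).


H(X|Y) = H(X,Y) - H(Y) = 3.36 - 2.45 = 0.91

0.91 bits


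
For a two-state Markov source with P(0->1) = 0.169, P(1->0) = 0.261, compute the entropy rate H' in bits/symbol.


Stationary distribution: pi_0 = p10/(p01+p10) = 0.607, pi_1 = 0.393. Entropy rate H' = pi_0*H(p01) + pi_1*H(p10) = 0.607*0.6554 + 0.393*0.8283 = 0.7233

0.7233 bits/symbol


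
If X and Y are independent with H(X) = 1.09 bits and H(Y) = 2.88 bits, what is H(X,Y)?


For independent variables, H(X,Y) = H(X) + H(Y) = 1.09 + 2.88 = 3.97

3.97 bits


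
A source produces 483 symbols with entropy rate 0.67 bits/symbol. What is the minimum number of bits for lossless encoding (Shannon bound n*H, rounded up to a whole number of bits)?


Minimum bits >= n * H = 483 * 0.67 = 323.61, rounded up to a whole number of bits = 324

324 bits


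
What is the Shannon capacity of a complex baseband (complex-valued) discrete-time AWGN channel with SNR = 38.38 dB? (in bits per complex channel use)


SNR_linear = 10^(38.38/10) = 6886.523; C = log2(1 + SNR_linear) = log2(1 + 6886.523) = 12.7498

12.7498 bits/channel use


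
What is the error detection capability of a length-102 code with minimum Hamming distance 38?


Detection capability = d_min - 1 = 38 - 1 = 37

37 errors


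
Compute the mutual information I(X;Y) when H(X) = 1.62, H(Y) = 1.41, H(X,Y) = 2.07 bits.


I(X;Y) = H(X) + H(Y) - H(X,Y) = 1.62 + 1.41 - 2.07 = 0.96

0.96 bits


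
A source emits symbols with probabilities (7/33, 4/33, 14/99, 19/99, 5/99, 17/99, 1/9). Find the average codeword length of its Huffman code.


Huffman construction (repeatedly merge the two least-probable nodes; each merge adds 1 bit to every symbol beneath it): 5/99 + 1/9 = 16/99; 4/33 + 14/99 = 26/99; 16/99 + 17/99 = 1/3; 19/99 + 7/33 = 40/99; 26/99 + 1/3 = 59/99; 40/99 + 59/99 = 1. Resulting codeword lengths (in the order the probabilities were given): (2, 3, 3, 2, 4, 3, 4). L_avg = sum(p_i * l_i) = 7/33*2 + 4/33*3 + 14/99*3 + 19/99*2 + 5/99*4 + 17/99*3 + 1/9*4 = 91/33 = 2.7576

2.7576 bits


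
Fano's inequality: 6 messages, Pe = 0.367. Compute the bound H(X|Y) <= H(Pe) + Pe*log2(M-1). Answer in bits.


H(Pe) = -Pe*log2(Pe) - (1-Pe)*log2(1-Pe) = -0.367*log2(0.367) - 0.633*log2(0.633) = 0.530736 + 0.417604 = 0.9483. Pe*log2(M-1) = 0.367*log2(5) = 0.852148. Bound = H(Pe) + Pe*log2(M-1) = 0.530736 + 0.417604 + 0.852148 = 1.8005

1.8005 bits


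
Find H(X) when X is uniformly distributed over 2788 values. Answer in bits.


H = log2(n) = log2(2788) = 11.445

11.445 bits


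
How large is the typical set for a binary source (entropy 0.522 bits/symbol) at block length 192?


log2|A_typical| = nH = 192 * 0.522 = 100.224, so |A_typical| ~ 2^100.224 = 1.481e+30

1.481e+30


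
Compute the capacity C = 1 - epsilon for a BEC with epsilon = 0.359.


C = 1 - epsilon = 1 - 0.359 = 0.641

0.641 bits


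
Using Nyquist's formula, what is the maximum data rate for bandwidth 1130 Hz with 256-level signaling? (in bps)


Rate = 2 * B * log2(M) = 2 * 1130 * 8.0 = 18080.0

18080.0 bps


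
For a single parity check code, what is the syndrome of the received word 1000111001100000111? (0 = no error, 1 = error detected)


Syndrome = XOR of all bits = 1 XOR 0 XOR 0 XOR 0 XOR 1 XOR 1 XOR 1 XOR 0 XOR 0 XOR 1 XOR 1 XOR 0 XOR 0 XOR 0 XOR 0 XOR 0 XOR 1 XOR 1 XOR 1 = 1

1


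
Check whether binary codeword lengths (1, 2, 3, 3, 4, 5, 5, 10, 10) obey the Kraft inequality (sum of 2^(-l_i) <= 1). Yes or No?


Kraft sum = sum(2^(-l_i)) = 1.127, need <= 1. Result: violated (a binary prefix-free code with these lengths cannot exist)

No


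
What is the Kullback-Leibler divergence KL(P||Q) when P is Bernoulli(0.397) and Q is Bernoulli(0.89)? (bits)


KL = p*log2(p/q) + (1-p)*log2((1-p)/(1-q)) = 0.397*log2(0.397/0.89) + 0.603*log2(0.603/0.11) = 1.0178

1.0178 bits


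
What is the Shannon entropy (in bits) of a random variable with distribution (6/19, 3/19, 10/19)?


H = -sum(p_i * log2(p_i)). Terms: -(6/19)*log2(6/19) = 0.525147; -(3/19)*log2(3/19) = 0.420468; -(10/19)*log2(10/19) = 0.487368. H = 0.525147 + 0.420468 + 0.487368 = 1.433

1.433 bits


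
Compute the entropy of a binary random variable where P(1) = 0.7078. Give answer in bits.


H = -p*log2(p) - (1-p)*log2(1-p). -0.7078*log2(0.7078) = 0.352899; -0.2922*log2(0.2922) = 0.518647. H = 0.352899 + 0.518647 = 0.8715

0.8715 bits


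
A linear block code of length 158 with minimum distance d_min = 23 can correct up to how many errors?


Correction capability = floor((d-1)/2) = floor((23-1)/2) = 11

11 errors


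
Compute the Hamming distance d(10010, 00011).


Count differing positions: ^ . . . ^ = 2 differences

2


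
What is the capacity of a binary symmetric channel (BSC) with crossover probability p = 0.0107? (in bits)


H(p) = -p*log2(p) - (1-p)*log2(1-p) = -0.0107*log2(0.0107) - 0.9893*log2(0.9893) = 0.070045 + 0.015354 = 0.0854. C = 1 - H(p) = 1 - 0.0854 = 0.9146

0.9146 bits


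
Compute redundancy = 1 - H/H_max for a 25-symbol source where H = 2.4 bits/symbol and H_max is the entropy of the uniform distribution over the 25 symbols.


H_max = log2(K) = log2(25) = 4.6439 bits/symbol. Redundancy = 1 - H/H_max = 1 - 2.4/4.6439 = 1 - 0.5168 = 0.4832

0.4832


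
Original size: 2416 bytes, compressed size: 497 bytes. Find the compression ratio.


Ratio = original / compressed = 2416 / 497 = 4.8612

4.8612


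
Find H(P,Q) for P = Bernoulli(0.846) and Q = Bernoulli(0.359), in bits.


H(P,Q) = -p*log2(q) - (1-p)*log2(1-q). -0.846*log2(0.359) = 1.250341; -0.154*log2(0.641) = 0.098807. H(P,Q) = 1.250341 + 0.098807 = 1.3491

1.3491 bits


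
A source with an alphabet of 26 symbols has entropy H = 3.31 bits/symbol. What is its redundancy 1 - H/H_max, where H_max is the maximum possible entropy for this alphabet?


H_max = log2(K) = log2(26) = 4.7004 bits/symbol. Redundancy = 1 - H/H_max = 1 - 3.31/4.7004 = 1 - 0.7042 = 0.2958

0.2958
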